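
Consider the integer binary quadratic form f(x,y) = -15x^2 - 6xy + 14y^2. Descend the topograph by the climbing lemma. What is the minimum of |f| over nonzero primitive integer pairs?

descent: ρ → (14,6,-15)  [lands on river]
river: ρ → (-15,24,5)
river: ρ → (5,26,-10)
river: ρ → (-10,14,17)
river: ρ → (17,20,-7)
river: ρ → (-7,22,14)
closes: descent 1, river 6
min |a| on river = 5

5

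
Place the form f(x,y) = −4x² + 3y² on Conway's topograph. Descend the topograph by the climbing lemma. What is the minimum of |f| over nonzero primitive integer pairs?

descent: ρ → (3,6,-1)  [lands on river]
river: ρ → (-1,6,3)
closes: descent 1, river 2
min |a| on river = 1

1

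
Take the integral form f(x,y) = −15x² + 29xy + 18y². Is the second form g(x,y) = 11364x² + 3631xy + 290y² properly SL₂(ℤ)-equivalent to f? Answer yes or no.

D₁ = 1921, D₂ = 1921
river cycle of f (length 58): (18, 43, -1), (-1, 43, 18), (18, 29, -15), (-15, 31, 16), (16, 33, -13), (-13, 19, 30), (30, 41, -2), (-2, 43, 9), (9, 29, -30), (-30, 31, 8), … (48 more)
river cycle of g (length 58): (18, 43, -1), (-1, 43, 18), (18, 29, -15), (-15, 31, 16), (16, 33, -13), (-13, 19, 30), (30, 41, -2), (-2, 43, 9), (9, 29, -30), (-30, 31, 8), … (48 more)
cycles coincide ⇒ equivalent

yes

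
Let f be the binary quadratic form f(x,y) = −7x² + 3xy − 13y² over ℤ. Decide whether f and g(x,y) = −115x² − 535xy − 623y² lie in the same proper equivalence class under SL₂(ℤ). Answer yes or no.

D₁ = -355, D₂ = -355
f is negative-definite; reduce −f:
−f: reduced (well bottom): (7,-3,13) with a≤c, −a<b≤a
flip sign back: reduced form of f is (-7,3,-13)
g is negative-definite; reduce −g:
−g: translate: b→75 (≡535 mod 230), so (115,535,623)→(115,75,13)
−g: flip: (115,75,13)→(13,-75,115)
−g: translate: b→3 (≡-75 mod 26), so (13,-75,115)→(13,3,7)
−g: flip: (13,3,7)→(7,-3,13)
−g: reduced (well bottom): (7,-3,13) with a≤c, −a<b≤a
flip sign back: reduced form of g is (-7,3,-13)
reduced forms (-7, 3, -13) vs (-7, 3, -13) ⇒ equivalent

yes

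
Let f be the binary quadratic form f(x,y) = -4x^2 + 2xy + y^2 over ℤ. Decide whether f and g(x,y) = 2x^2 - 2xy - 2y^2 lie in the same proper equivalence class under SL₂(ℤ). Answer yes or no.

D₁ = 20, D₂ = 20
river cycle of f (length 2): (1, 4, -1), (-1, 4, 1)
river cycle of g (length 2): (-2, 2, 2), (2, 2, -2)
cycles differ ⇒ inequivalent

no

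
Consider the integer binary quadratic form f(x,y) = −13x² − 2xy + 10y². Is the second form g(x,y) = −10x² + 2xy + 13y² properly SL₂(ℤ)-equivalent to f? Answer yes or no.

D₁ = 524, D₂ = 524
river cycle of f (length 6): (10, 22, -1), (-1, 22, 10), (10, 18, -5), (-5, 22, 2), (2, 22, -5), (-5, 18, 10)
river cycle of g (length 6): (-10, 22, 1), (1, 22, -10), (-10, 18, 5), (5, 22, -2), (-2, 22, 5), (5, 18, -10)
cycles differ ⇒ inequivalent

no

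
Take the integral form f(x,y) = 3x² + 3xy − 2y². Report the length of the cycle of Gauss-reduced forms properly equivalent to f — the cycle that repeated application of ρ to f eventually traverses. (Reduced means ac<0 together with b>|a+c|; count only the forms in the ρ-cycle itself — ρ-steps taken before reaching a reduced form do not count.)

D = 33, ⌊√D⌋ = 5
river: ρ → (-2,5,1)
river: ρ → (1,5,-2)
river: ρ → (-2,3,3)
river: ρ → (3,3,-2)
ρ-cycle length = 4 (tail of 0 descent steps not counted)

4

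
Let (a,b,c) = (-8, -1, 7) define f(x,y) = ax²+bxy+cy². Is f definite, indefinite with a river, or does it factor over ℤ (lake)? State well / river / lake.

D = b²−4ac = (-1)² − 4·(-8)·7 = 225
D = 15² is a perfect square ⇒ form factors over ℤ ⇒ lakes

lake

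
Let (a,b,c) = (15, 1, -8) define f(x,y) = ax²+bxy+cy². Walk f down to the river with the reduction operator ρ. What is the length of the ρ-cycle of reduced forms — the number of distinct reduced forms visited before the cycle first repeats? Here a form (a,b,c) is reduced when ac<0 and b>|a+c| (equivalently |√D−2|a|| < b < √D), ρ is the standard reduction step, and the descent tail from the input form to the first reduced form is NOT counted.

D = 481, ⌊√D⌋ = 21
descent: ρ → (-8,15,8)  [lands on river]
river: ρ → (8,17,-6)
river: ρ → (-6,19,5)
river: ρ → (5,21,-2)
river: ρ → (-2,19,15)
river: ρ → (15,11,-6)
river: ρ → (-6,13,13)
river: ρ → (13,13,-6)
river: ρ → (-6,11,15)
river: ρ → (15,19,-2)
river: ρ → (-2,21,5)
river: ρ → (5,19,-6)
river: ρ → (-6,17,8)
river: ρ → (8,15,-8)
river: ρ → (-8,17,6)
river: ρ → (6,19,-5)
river: ρ → (-5,21,2)
river: ρ → (2,19,-15)
river: ρ → (-15,11,6)
river: ρ → (6,13,-13)
river: ρ → (-13,13,6)
river: ρ → (6,11,-15)
river: ρ → (-15,19,2)
river: ρ → (2,21,-5)
river: ρ → (-5,19,6)
river: ρ → (6,17,-8)
ρ-cycle length = 26 (tail of 1 descent step not counted)

26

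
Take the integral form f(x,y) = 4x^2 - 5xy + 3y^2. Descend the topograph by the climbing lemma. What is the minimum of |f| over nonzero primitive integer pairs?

translate: b→3 (≡-5 mod 8), so (4,-5,3)→(4,3,2)
flip: (4,3,2)→(2,-3,4)
translate: b→1 (≡-3 mod 4), so (2,-3,4)→(2,1,3)
reduced (well bottom): (2,1,3) with a≤c, −a<b≤a
well minimum = a = 2

2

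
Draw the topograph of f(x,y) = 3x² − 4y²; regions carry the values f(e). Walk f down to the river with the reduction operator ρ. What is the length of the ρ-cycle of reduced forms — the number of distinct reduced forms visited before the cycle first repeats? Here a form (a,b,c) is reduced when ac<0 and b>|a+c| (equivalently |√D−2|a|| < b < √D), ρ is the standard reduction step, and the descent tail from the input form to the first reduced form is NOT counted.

D = 48, ⌊√D⌋ = 6
descent: ρ → (-4,0,3)
descent: ρ → (3,6,-1)  [lands on river]
river: ρ → (-1,6,3)
ρ-cycle length = 2 (tail of 2 descent steps not counted)

2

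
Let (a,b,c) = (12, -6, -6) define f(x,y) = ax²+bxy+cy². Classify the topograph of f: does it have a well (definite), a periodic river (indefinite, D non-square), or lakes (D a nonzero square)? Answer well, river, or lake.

D = b²−4ac = (-6)² − 4·12·(-6) = 324
D = 18² is a perfect square ⇒ form factors over ℤ ⇒ lakes

lake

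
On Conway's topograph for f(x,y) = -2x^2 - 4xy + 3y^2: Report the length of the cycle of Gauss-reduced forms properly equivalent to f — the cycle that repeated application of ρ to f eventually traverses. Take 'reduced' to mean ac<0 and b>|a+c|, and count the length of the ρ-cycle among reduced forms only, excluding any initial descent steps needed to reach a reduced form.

D = 40, ⌊√D⌋ = 6
descent: ρ → (3,4,-2)  [lands on river]
river: ρ → (-2,4,3)
river: ρ → (3,2,-3)
river: ρ → (-3,4,2)
river: ρ → (2,4,-3)
river: ρ → (-3,2,3)
ρ-cycle length = 6 (tail of 1 descent step not counted)

6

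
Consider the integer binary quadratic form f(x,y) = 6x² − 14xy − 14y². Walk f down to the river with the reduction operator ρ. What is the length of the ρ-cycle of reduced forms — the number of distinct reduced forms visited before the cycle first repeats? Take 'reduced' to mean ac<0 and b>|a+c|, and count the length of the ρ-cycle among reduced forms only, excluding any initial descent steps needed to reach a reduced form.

D = 532, ⌊√D⌋ = 23
descent: ρ → (-14,14,6)  [lands on river]
river: ρ → (6,22,-2)
river: ρ → (-2,22,6)
river: ρ → (6,14,-14)
ρ-cycle length = 4 (tail of 1 descent step not counted)

4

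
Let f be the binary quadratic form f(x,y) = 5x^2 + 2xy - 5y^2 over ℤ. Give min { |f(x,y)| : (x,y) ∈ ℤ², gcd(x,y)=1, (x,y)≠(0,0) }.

river: ρ → (-5,8,2)
river: ρ → (2,8,-5)
river: ρ → (-5,2,5)
river: ρ → (5,8,-2)
river: ρ → (-2,8,5)
river: ρ → (5,2,-5)
closes: descent 0, river 6
min |a| on river = 2

2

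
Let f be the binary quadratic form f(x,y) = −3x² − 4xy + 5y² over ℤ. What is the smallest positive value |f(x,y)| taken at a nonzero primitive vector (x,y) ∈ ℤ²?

descent: ρ → (5,4,-3)  [lands on river]
river: ρ → (-3,8,1)
river: ρ → (1,8,-3)
river: ρ → (-3,4,5)
river: ρ → (5,6,-2)
river: ρ → (-2,6,5)
closes: descent 1, river 6
min |a| on river = 1

1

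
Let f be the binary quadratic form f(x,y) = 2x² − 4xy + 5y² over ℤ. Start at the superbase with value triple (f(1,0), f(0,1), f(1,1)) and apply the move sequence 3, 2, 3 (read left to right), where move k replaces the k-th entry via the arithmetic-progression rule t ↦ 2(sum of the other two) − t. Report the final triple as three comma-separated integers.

start (2,5,3) = (f(1,0),f(0,1),f(1,1))
replace slot 3: 2·(2+5) − 3 = 11 → (2,5,11)
replace slot 2: 2·(2+11) − 5 = 21 → (2,21,11)
replace slot 3: 2·(2+21) − 11 = 35 → (2,21,35)

2,21,35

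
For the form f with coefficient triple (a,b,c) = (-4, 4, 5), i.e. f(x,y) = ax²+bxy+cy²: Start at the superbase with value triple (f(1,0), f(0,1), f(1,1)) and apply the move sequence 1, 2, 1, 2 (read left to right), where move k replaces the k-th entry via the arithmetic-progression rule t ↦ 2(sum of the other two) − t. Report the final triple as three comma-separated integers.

start (-4,5,5) = (f(1,0),f(0,1),f(1,1))
replace slot 1: 2·(5+5) − (-4) = 24 → (24,5,5)
replace slot 2: 2·(24+5) − 5 = 53 → (24,53,5)
replace slot 1: 2·(53+5) − 24 = 92 → (92,53,5)
replace slot 2: 2·(92+5) − 53 = 141 → (92,141,5)

92,141,5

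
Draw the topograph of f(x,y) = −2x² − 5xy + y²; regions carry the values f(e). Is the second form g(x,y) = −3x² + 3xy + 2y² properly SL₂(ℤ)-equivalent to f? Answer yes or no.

D₁ = 33, D₂ = 33
river cycle of f (length 4): (1, 5, -2), (-2, 3, 3), (3, 3, -2), (-2, 5, 1)
river cycle of g (length 4): (2, 5, -1), (-1, 5, 2), (2, 3, -3), (-3, 3, 2)
cycles differ ⇒ inequivalent

no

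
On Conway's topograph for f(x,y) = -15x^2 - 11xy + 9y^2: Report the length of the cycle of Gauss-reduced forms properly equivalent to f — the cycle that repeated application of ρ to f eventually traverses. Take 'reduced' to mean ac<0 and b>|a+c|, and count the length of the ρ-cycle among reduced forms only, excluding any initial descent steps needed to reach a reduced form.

D = 661, ⌊√D⌋ = 25
descent: ρ → (9,11,-15)  [lands on river]
river: ρ → (-15,19,5)
river: ρ → (5,21,-11)
river: ρ → (-11,23,3)
river: ρ → (3,25,-3)
river: ρ → (-3,23,11)
river: ρ → (11,21,-5)
river: ρ → (-5,19,15)
river: ρ → (15,11,-9)
river: ρ → (-9,25,1)
river: ρ → (1,25,-9)
river: ρ → (-9,11,15)
river: ρ → (15,19,-5)
river: ρ → (-5,21,11)
river: ρ → (11,23,-3)
river: ρ → (-3,25,3)
river: ρ → (3,23,-11)
river: ρ → (-11,21,5)
river: ρ → (5,19,-15)
river: ρ → (-15,11,9)
river: ρ → (9,25,-1)
river: ρ → (-1,25,9)
ρ-cycle length = 22 (tail of 1 descent step not counted)

22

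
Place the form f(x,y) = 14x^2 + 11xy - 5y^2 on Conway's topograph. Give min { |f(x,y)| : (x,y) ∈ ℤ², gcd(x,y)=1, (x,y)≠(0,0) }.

river: ρ → (-5,19,2)
river: ρ → (2,17,-14)
river: ρ → (-14,11,5)
river: ρ → (5,19,-2)
river: ρ → (-2,17,14)
river: ρ → (14,11,-5)
closes: descent 0, river 6
min |a| on river = 2

2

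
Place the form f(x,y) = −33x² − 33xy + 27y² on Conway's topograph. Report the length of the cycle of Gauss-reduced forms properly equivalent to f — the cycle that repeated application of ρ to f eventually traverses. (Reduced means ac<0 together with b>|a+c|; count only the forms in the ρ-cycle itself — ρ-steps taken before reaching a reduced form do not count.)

D = 4653, ⌊√D⌋ = 68
descent: ρ → (27,33,-33)  [lands on river]
river: ρ → (-33,33,27)
river: ρ → (27,21,-39)
river: ρ → (-39,57,9)
river: ρ → (9,51,-57)
river: ρ → (-57,63,3)
river: ρ → (3,63,-57)
river: ρ → (-57,51,9)
river: ρ → (9,57,-39)
river: ρ → (-39,21,27)
ρ-cycle length = 10 (tail of 1 descent step not counted)

10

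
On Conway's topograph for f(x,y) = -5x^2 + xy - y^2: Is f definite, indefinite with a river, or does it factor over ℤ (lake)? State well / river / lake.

D = b²−4ac = 1² − 4·(-5)·(-1) = -19
D < 0 ⇒ definite ⇒ every region one sign ⇒ single well

well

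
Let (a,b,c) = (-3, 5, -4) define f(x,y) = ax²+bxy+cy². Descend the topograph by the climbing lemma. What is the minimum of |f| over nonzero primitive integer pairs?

translate: b→1 (≡-5 mod 6), so (3,-5,4)→(3,1,2)
flip: (3,1,2)→(2,-1,3)
reduced (well bottom): (2,-1,3) with a≤c, −a<b≤a
well minimum |f| = |-2| = 2 (negative-definite)

2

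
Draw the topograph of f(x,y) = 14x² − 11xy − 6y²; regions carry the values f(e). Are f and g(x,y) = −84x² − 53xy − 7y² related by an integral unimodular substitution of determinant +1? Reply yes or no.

D₁ = 457, D₂ = 457
river cycle of f (length 46): (-6, 11, 14), (14, 17, -3), (-3, 19, 8), (8, 13, -9), (-9, 5, 12), (12, 19, -2), (-2, 21, 2), (2, 19, -12), (-12, 5, 9), (9, 13, -8), … (36 more)
river cycle of g (length 46): (-7, 11, 12), (12, 13, -6), (-6, 11, 14), (14, 17, -3), (-3, 19, 8), (8, 13, -9), (-9, 5, 12), (12, 19, -2), (-2, 21, 2), (2, 19, -12), … (36 more)
cycles coincide ⇒ equivalent

yes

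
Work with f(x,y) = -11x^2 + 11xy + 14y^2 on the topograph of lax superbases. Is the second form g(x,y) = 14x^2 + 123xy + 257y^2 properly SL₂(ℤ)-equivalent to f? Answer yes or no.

D₁ = 737, D₂ = 737
river cycle of f (length 18): (14, 17, -8), (-8, 15, 16), (16, 17, -7), (-7, 25, 4), (4, 23, -13), (-13, 3, 14), (14, 25, -2), (-2, 27, 1), (1, 27, -2), (-2, 25, 14), … (8 more)
river cycle of g (length 18): (14, 11, -11), (-11, 11, 14), (14, 17, -8), (-8, 15, 16), (16, 17, -7), (-7, 25, 4), (4, 23, -13), (-13, 3, 14), (14, 25, -2), (-2, 27, 1), … (8 more)
cycles coincide ⇒ equivalent

yes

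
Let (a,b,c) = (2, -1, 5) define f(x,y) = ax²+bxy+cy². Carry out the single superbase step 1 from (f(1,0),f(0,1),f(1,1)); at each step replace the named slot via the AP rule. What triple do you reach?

start (2,5,6) = (f(1,0),f(0,1),f(1,1))
replace slot 1: 2·(5+6) − 2 = 20 → (20,5,6)

20,5,6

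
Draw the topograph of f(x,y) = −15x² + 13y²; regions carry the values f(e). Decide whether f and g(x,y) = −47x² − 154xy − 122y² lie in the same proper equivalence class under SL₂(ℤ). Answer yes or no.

D₁ = 780, D₂ = 780
river cycle of f (length 2): (13, 26, -2), (-2, 26, 13)
river cycle of g (length 2): (13, 26, -2), (-2, 26, 13)
cycles coincide ⇒ equivalent

yes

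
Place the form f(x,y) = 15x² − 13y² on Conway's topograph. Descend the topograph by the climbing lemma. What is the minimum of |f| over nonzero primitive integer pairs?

descent: ρ → (-13,26,2)  [lands on river]
river: ρ → (2,26,-13)
closes: descent 1, river 2
min |a| on river = 2

2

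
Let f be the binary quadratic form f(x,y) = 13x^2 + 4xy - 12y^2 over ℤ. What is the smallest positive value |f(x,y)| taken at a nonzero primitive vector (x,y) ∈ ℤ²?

river: ρ → (-12,20,5)
river: ρ → (5,20,-12)
river: ρ → (-12,4,13)
river: ρ → (13,22,-3)
river: ρ → (-3,20,20)
river: ρ → (20,20,-3)
river: ρ → (-3,22,13)
river: ρ → (13,4,-12)
closes: descent 0, river 8
min |a| on river = 3

3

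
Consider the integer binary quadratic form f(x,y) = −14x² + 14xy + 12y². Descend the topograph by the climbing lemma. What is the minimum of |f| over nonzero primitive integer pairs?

river: ρ → (12,10,-16)
river: ρ → (-16,22,6)
river: ρ → (6,26,-8)
river: ρ → (-8,22,12)
river: ρ → (12,26,-4)
river: ρ → (-4,22,24)
river: ρ → (24,26,-2)
river: ρ → (-2,26,24)
river: ρ → (24,22,-4)
river: ρ → (-4,26,12)
river: ρ → (12,22,-8)
river: ρ → (-8,26,6)
river: ρ → (6,22,-16)
river: ρ → (-16,10,12)
river: ρ → (12,14,-14)
river: ρ → (-14,14,12)
closes: descent 0, river 16
min |a| on river = 2

2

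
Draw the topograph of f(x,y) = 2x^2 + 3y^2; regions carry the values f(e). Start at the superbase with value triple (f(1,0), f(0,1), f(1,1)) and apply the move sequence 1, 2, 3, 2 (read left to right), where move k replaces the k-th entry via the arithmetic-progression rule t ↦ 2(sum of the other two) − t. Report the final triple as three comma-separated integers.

start (2,3,5) = (f(1,0),f(0,1),f(1,1))
replace slot 1: 2·(3+5) − 2 = 14 → (14,3,5)
replace slot 2: 2·(14+5) − 3 = 35 → (14,35,5)
replace slot 3: 2·(14+35) − 5 = 93 → (14,35,93)
replace slot 2: 2·(14+93) − 35 = 179 → (14,179,93)

14,179,93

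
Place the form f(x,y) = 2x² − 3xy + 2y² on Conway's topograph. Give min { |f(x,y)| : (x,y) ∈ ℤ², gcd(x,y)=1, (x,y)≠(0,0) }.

translate: b→1 (≡-3 mod 4), so (2,-3,2)→(2,1,1)
flip: (2,1,1)→(1,-1,2)
translate: b→1 (≡-1 mod 2), so (1,-1,2)→(1,1,2)
reduced (well bottom): (1,1,2) with a≤c, −a<b≤a
well minimum = a = 1

1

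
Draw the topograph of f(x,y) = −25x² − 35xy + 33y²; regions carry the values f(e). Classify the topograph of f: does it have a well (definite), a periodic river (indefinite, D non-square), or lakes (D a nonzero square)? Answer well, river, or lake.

D = b²−4ac = (-35)² − 4·(-25)·33 = 4525
D > 0 non-square ⇒ indefinite ⇒ periodic river

river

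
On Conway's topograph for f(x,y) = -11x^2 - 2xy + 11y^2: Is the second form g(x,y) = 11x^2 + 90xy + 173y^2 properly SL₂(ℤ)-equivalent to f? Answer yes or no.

D₁ = 488, D₂ = 488
river cycle of f (length 6): (11, 2, -11), (-11, 20, 2), (2, 20, -11), (-11, 2, 11), (11, 20, -2), (-2, 20, 11)
river cycle of g (length 6): (11, 2, -11), (-11, 20, 2), (2, 20, -11), (-11, 2, 11), (11, 20, -2), (-2, 20, 11)
cycles coincide ⇒ equivalent

yes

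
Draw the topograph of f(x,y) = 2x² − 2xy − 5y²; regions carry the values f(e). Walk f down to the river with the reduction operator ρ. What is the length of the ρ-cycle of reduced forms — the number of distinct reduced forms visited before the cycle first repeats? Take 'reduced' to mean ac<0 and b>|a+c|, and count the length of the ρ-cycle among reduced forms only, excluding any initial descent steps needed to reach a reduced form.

D = 44, ⌊√D⌋ = 6
descent: ρ → (-5,2,2)
descent: ρ → (2,6,-1)  [lands on river]
river: ρ → (-1,6,2)
ρ-cycle length = 2 (tail of 2 descent steps not counted)

2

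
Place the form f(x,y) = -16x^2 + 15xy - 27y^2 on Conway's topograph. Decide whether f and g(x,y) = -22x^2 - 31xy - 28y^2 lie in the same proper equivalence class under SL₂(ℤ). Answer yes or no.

D₁ = -1503, D₂ = -1503
f is negative-definite; reduce −f:
−f: reduced (well bottom): (16,-15,27) with a≤c, −a<b≤a
flip sign back: reduced form of f is (-16,15,-27)
g is negative-definite; reduce −g:
−g: translate: b→-13 (≡31 mod 44), so (22,31,28)→(22,-13,19)
−g: flip: (22,-13,19)→(19,13,22)
−g: reduced (well bottom): (19,13,22) with a≤c, −a<b≤a
flip sign back: reduced form of g is (-19,-13,-22)
reduced forms (-16, 15, -27) vs (-19, -13, -22) ⇒ inequivalent

no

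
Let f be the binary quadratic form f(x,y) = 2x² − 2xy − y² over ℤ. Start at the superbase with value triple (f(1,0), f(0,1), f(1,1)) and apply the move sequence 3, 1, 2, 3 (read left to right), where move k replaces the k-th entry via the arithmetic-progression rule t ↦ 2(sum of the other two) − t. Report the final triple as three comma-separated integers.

start (2,-1,-1) = (f(1,0),f(0,1),f(1,1))
replace slot 3: 2·(2+(-1)) − (-1) = 3 → (2,-1,3)
replace slot 1: 2·((-1)+3) − 2 = 2 → (2,-1,3)
replace slot 2: 2·(2+3) − (-1) = 11 → (2,11,3)
replace slot 3: 2·(2+11) − 3 = 23 → (2,11,23)

2,11,23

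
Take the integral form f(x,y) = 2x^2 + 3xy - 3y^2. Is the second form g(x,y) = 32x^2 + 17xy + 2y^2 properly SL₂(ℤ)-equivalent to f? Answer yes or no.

D₁ = 33, D₂ = 33
river cycle of f (length 4): (-3, 3, 2), (2, 5, -1), (-1, 5, 2), (2, 3, -3)
river cycle of g (length 4): (2, 3, -3), (-3, 3, 2), (2, 5, -1), (-1, 5, 2)
cycles coincide ⇒ equivalent

yes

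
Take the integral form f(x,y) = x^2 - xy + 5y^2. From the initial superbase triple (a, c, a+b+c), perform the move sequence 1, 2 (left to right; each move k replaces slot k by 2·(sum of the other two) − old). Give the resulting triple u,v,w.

start (1,5,5) = (f(1,0),f(0,1),f(1,1))
replace slot 1: 2·(5+5) − 1 = 19 → (19,5,5)
replace slot 2: 2·(19+5) − 5 = 43 → (19,43,5)

19,43,5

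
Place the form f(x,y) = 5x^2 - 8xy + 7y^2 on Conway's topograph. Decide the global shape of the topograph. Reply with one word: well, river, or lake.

D = b²−4ac = (-8)² − 4·5·7 = -76
D < 0 ⇒ definite ⇒ every region one sign ⇒ single well

well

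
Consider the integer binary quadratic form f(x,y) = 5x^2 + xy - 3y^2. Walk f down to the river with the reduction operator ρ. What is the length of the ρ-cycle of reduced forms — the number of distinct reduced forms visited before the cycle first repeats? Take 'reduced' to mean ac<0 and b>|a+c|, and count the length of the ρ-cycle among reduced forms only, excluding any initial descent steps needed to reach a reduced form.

D = 61, ⌊√D⌋ = 7
descent: ρ → (-3,5,3)  [lands on river]
river: ρ → (3,7,-1)
river: ρ → (-1,7,3)
river: ρ → (3,5,-3)
river: ρ → (-3,7,1)
river: ρ → (1,7,-3)
ρ-cycle length = 6 (tail of 1 descent step not counted)

6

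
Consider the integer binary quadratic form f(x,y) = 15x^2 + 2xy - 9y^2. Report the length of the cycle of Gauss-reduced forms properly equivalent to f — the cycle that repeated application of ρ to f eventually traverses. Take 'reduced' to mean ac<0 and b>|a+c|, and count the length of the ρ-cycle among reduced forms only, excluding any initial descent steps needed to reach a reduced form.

D = 544, ⌊√D⌋ = 23
descent: ρ → (-9,16,8)  [lands on river]
river: ρ → (8,16,-9)
river: ρ → (-9,20,4)
river: ρ → (4,20,-9)
ρ-cycle length = 4 (tail of 1 descent step not counted)

4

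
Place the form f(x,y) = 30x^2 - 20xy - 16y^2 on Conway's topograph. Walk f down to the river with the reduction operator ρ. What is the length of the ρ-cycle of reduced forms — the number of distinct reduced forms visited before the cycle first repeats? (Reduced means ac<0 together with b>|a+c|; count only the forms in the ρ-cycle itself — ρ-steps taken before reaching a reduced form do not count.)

D = 2320, ⌊√D⌋ = 48
descent: ρ → (-16,20,30)  [lands on river]
river: ρ → (30,40,-6)
river: ρ → (-6,44,16)
river: ρ → (16,20,-30)
river: ρ → (-30,40,6)
river: ρ → (6,44,-16)
ρ-cycle length = 6 (tail of 1 descent step not counted)

6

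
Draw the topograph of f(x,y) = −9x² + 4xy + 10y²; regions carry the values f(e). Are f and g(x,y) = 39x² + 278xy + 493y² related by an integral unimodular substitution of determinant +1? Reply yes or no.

D₁ = 376, D₂ = 376
river cycle of f (length 16): (10, 16, -3), (-3, 14, 15), (15, 16, -2), (-2, 16, 15), (15, 14, -3), (-3, 16, 10), (10, 4, -9), (-9, 14, 5), (5, 16, -6), (-6, 8, 13), … (6 more)
river cycle of g (length 16): (5, 14, -9), (-9, 4, 10), (10, 16, -3), (-3, 14, 15), (15, 16, -2), (-2, 16, 15), (15, 14, -3), (-3, 16, 10), (10, 4, -9), (-9, 14, 5), … (6 more)
cycles coincide ⇒ equivalent

yes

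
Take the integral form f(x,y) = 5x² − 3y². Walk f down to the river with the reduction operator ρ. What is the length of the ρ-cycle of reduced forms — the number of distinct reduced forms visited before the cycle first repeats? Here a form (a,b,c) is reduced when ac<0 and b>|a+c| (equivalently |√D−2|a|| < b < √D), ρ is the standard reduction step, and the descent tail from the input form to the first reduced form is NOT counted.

D = 60, ⌊√D⌋ = 7
descent: ρ → (-3,6,2)  [lands on river]
river: ρ → (2,6,-3)
ρ-cycle length = 2 (tail of 1 descent step not counted)

2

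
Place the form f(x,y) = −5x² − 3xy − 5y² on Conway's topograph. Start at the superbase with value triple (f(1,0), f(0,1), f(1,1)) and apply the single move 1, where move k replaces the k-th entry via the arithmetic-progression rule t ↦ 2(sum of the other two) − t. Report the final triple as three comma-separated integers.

start (-5,-5,-13) = (f(1,0),f(0,1),f(1,1))
replace slot 1: 2·((-5)+(-13)) − (-5) = -31 → (-31,-5,-13)

-31,-5,-13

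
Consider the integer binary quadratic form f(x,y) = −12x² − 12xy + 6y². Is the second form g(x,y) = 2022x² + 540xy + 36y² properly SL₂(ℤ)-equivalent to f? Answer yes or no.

D₁ = 432, D₂ = 432
river cycle of f (length 2): (6, 12, -12), (-12, 12, 6)
river cycle of g (length 2): (6, 12, -12), (-12, 12, 6)
cycles coincide ⇒ equivalent

yes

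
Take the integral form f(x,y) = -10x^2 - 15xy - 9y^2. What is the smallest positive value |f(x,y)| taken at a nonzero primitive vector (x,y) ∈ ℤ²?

translate: b→-5 (≡15 mod 20), so (10,15,9)→(10,-5,4)
flip: (10,-5,4)→(4,5,10)
translate: b→-3 (≡5 mod 8), so (4,5,10)→(4,-3,9)
reduced (well bottom): (4,-3,9) with a≤c, −a<b≤a
well minimum |f| = |-4| = 4 (negative-definite)

4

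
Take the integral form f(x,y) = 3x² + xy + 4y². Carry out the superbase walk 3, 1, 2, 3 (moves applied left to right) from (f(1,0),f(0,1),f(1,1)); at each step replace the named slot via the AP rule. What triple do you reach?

start (3,4,8) = (f(1,0),f(0,1),f(1,1))
replace slot 3: 2·(3+4) − 8 = 6 → (3,4,6)
replace slot 1: 2·(4+6) − 3 = 17 → (17,4,6)
replace slot 2: 2·(17+6) − 4 = 42 → (17,42,6)
replace slot 3: 2·(17+42) − 6 = 112 → (17,42,112)

17,42,112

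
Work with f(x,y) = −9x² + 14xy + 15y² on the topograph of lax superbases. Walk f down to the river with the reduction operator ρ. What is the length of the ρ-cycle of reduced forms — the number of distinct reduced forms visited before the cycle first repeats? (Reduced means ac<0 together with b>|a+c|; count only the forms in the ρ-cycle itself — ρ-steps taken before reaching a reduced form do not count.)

D = 736, ⌊√D⌋ = 27
river: ρ → (15,16,-8)
river: ρ → (-8,16,15)
river: ρ → (15,14,-9)
river: ρ → (-9,22,7)
river: ρ → (7,20,-12)
river: ρ → (-12,4,15)
river: ρ → (15,26,-1)
river: ρ → (-1,26,15)
river: ρ → (15,4,-12)
river: ρ → (-12,20,7)
river: ρ → (7,22,-9)
river: ρ → (-9,14,15)
ρ-cycle length = 12 (tail of 0 descent steps not counted)

12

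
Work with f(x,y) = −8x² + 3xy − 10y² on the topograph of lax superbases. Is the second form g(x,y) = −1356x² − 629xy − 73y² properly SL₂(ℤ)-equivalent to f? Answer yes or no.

D₁ = -311, D₂ = -311
f is negative-definite; reduce −f:
−f: reduced (well bottom): (8,-3,10) with a≤c, −a<b≤a
flip sign back: reduced form of f is (-8,3,-10)
g is negative-definite; reduce −g:
−g: flip: (1356,629,73)→(73,-629,1356)
−g: translate: b→-45 (≡-629 mod 146), so (73,-629,1356)→(73,-45,8)
−g: flip: (73,-45,8)→(8,45,73)
−g: translate: b→-3 (≡45 mod 16), so (8,45,73)→(8,-3,10)
−g: reduced (well bottom): (8,-3,10) with a≤c, −a<b≤a
flip sign back: reduced form of g is (-8,3,-10)
reduced forms (-8, 3, -10) vs (-8, 3, -10) ⇒ equivalent

yes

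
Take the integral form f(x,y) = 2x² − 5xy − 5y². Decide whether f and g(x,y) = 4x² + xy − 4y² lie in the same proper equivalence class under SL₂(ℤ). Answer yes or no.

D₁ = 65, D₂ = 65
river cycle of f (length 6): (-5, 5, 2), (2, 7, -2), (-2, 5, 5), (5, 5, -2), (-2, 7, 2), (2, 5, -5)
river cycle of g (length 6): (-4, 7, 1), (1, 7, -4), (-4, 1, 4), (4, 7, -1), (-1, 7, 4), (4, 1, -4)
cycles differ ⇒ inequivalent

no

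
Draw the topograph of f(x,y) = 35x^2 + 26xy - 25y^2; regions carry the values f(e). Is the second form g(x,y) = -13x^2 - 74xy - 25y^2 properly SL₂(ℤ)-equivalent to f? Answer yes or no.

D₁ = 4176, D₂ = 4176
river cycle of f (length 20): (-25, 24, 36), (36, 48, -13), (-13, 56, 20), (20, 64, -1), (-1, 64, 20), (20, 56, -13), (-13, 48, 36), (36, 24, -25), (-25, 26, 35), (35, 44, -16), … (10 more)
river cycle of g (length 20): (-25, 24, 36), (36, 48, -13), (-13, 56, 20), (20, 64, -1), (-1, 64, 20), (20, 56, -13), (-13, 48, 36), (36, 24, -25), (-25, 26, 35), (35, 44, -16), … (10 more)
cycles coincide ⇒ equivalent

yes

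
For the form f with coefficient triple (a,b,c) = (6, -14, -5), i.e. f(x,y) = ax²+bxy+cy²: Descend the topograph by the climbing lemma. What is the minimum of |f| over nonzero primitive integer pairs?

descent: ρ → (-5,14,6)  [lands on river]
river: ρ → (6,10,-9)
river: ρ → (-9,8,7)
river: ρ → (7,6,-10)
river: ρ → (-10,14,3)
river: ρ → (3,16,-5)
closes: descent 1, river 6
min |a| on river = 3

3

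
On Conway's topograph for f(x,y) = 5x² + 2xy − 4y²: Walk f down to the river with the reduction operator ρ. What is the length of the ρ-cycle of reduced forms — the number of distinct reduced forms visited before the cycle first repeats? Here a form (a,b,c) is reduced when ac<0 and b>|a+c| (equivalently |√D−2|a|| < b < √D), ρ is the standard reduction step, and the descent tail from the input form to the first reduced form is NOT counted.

D = 84, ⌊√D⌋ = 9
river: ρ → (-4,6,3)
river: ρ → (3,6,-4)
river: ρ → (-4,2,5)
river: ρ → (5,8,-1)
river: ρ → (-1,8,5)
river: ρ → (5,2,-4)
ρ-cycle length = 6 (tail of 0 descent steps not counted)

6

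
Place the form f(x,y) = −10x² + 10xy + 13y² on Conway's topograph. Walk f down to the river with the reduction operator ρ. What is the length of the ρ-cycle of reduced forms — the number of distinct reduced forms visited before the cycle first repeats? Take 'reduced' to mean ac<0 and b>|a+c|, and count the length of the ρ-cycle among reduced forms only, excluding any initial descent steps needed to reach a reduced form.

D = 620, ⌊√D⌋ = 24
river: ρ → (13,16,-7)
river: ρ → (-7,12,17)
river: ρ → (17,22,-2)
river: ρ → (-2,22,17)
river: ρ → (17,12,-7)
river: ρ → (-7,16,13)
river: ρ → (13,10,-10)
river: ρ → (-10,10,13)
ρ-cycle length = 8 (tail of 0 descent steps not counted)

8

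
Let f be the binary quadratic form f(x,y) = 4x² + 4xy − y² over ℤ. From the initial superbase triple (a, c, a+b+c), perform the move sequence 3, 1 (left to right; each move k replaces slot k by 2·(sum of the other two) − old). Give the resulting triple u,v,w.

start (4,-1,7) = (f(1,0),f(0,1),f(1,1))
replace slot 3: 2·(4+(-1)) − 7 = -1 → (4,-1,-1)
replace slot 1: 2·((-1)+(-1)) − 4 = -8 → (-8,-1,-1)

-8,-1,-1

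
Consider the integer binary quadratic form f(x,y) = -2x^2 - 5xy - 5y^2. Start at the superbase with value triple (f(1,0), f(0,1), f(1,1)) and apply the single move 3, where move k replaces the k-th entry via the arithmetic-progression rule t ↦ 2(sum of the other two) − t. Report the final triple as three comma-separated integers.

start (-2,-5,-12) = (f(1,0),f(0,1),f(1,1))
replace slot 3: 2·((-2)+(-5)) − (-12) = -2 → (-2,-5,-2)

-2,-5,-2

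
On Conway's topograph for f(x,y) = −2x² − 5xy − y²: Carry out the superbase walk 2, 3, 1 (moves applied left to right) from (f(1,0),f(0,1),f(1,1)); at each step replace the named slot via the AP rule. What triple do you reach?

start (-2,-1,-8) = (f(1,0),f(0,1),f(1,1))
replace slot 2: 2·((-2)+(-8)) − (-1) = -19 → (-2,-19,-8)
replace slot 3: 2·((-2)+(-19)) − (-8) = -34 → (-2,-19,-34)
replace slot 1: 2·((-19)+(-34)) − (-2) = -104 → (-104,-19,-34)

-104,-19,-34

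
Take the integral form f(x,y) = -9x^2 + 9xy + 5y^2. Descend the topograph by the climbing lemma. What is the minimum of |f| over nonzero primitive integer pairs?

river: ρ → (5,11,-7)
river: ρ → (-7,3,9)
river: ρ → (9,15,-1)
river: ρ → (-1,15,9)
river: ρ → (9,3,-7)
river: ρ → (-7,11,5)
river: ρ → (5,9,-9)
river: ρ → (-9,9,5)
closes: descent 0, river 8
min |a| on river = 1

1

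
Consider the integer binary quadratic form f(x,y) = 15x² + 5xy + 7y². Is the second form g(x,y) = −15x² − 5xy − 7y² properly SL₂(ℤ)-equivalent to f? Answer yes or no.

D₁ = -395, D₂ = -395
f: flip: (15,5,7)→(7,-5,15)
f: reduced (well bottom): (7,-5,15) with a≤c, −a<b≤a
g is negative-definite; reduce −g:
−g: flip: (15,5,7)→(7,-5,15)
−g: reduced (well bottom): (7,-5,15) with a≤c, −a<b≤a
flip sign back: reduced form of g is (-7,5,-15)
reduced forms (7, -5, 15) vs (-7, 5, -15) ⇒ inequivalent

no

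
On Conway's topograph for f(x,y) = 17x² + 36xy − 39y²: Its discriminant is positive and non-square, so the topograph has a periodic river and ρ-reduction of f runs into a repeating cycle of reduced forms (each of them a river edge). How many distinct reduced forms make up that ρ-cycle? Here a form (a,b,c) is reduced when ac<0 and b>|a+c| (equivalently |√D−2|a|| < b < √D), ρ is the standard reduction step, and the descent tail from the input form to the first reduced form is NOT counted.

D = 3948, ⌊√D⌋ = 62
river: ρ → (-39,42,14)
river: ρ → (14,42,-39)
river: ρ → (-39,36,17)
river: ρ → (17,32,-43)
river: ρ → (-43,54,6)
river: ρ → (6,54,-43)
river: ρ → (-43,32,17)
river: ρ → (17,36,-39)
ρ-cycle length = 8 (tail of 0 descent steps not counted)

8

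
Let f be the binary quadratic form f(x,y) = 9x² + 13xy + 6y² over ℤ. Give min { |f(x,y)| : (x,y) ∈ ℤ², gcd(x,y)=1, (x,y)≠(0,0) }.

translate: b→-5 (≡13 mod 18), so (9,13,6)→(9,-5,2)
flip: (9,-5,2)→(2,5,9)
translate: b→1 (≡5 mod 4), so (2,5,9)→(2,1,6)
reduced (well bottom): (2,1,6) with a≤c, −a<b≤a
well minimum = a = 2

2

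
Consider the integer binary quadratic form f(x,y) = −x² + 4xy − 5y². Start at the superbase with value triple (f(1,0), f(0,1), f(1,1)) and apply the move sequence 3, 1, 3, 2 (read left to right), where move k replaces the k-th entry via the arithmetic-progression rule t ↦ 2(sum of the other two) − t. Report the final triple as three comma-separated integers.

start (-1,-5,-2) = (f(1,0),f(0,1),f(1,1))
replace slot 3: 2·((-1)+(-5)) − (-2) = -10 → (-1,-5,-10)
replace slot 1: 2·((-5)+(-10)) − (-1) = -29 → (-29,-5,-10)
replace slot 3: 2·((-29)+(-5)) − (-10) = -58 → (-29,-5,-58)
replace slot 2: 2·((-29)+(-58)) − (-5) = -169 → (-29,-169,-58)

-29,-169,-58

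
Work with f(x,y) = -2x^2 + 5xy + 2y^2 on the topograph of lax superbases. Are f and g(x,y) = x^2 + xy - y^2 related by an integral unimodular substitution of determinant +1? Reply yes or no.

D₁ = 41, D₂ = 5
discriminants differ ⇒ not SL₂(ℤ)-equivalent

no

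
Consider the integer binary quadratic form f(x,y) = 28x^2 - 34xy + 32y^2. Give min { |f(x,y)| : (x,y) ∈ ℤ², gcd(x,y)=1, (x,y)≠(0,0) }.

translate: b→22 (≡-34 mod 56), so (28,-34,32)→(28,22,26)
flip: (28,22,26)→(26,-22,28)
reduced (well bottom): (26,-22,28) with a≤c, −a<b≤a
well minimum = a = 26

26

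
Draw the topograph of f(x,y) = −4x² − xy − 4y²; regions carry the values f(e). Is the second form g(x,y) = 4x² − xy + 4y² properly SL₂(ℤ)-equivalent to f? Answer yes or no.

D₁ = -63, D₂ = -63
f is negative-definite; reduce −f:
−f: reduced (well bottom): (4,1,4) with a≤c, −a<b≤a
flip sign back: reduced form of f is (-4,-1,-4)
g: flip: (4,-1,4)→(4,1,4)
g: reduced (well bottom): (4,1,4) with a≤c, −a<b≤a
reduced forms (-4, -1, -4) vs (4, 1, 4) ⇒ inequivalent

no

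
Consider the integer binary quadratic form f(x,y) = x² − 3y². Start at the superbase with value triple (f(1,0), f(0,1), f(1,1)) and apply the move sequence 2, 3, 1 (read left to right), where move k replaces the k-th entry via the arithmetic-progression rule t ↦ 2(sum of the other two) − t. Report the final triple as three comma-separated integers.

start (1,-3,-2) = (f(1,0),f(0,1),f(1,1))
replace slot 2: 2·(1+(-2)) − (-3) = 1 → (1,1,-2)
replace slot 3: 2·(1+1) − (-2) = 6 → (1,1,6)
replace slot 1: 2·(1+6) − 1 = 13 → (13,1,6)

13,1,6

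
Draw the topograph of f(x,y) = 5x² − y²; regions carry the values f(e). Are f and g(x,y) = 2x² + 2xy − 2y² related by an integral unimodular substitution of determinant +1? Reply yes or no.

D₁ = 20, D₂ = 20
river cycle of f (length 2): (-1, 4, 1), (1, 4, -1)
river cycle of g (length 2): (-2, 2, 2), (2, 2, -2)
cycles differ ⇒ inequivalent

no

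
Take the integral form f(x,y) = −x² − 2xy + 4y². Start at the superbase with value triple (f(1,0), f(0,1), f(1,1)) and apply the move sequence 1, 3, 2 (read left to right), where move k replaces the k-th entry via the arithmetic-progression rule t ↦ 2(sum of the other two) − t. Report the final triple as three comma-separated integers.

start (-1,4,1) = (f(1,0),f(0,1),f(1,1))
replace slot 1: 2·(4+1) − (-1) = 11 → (11,4,1)
replace slot 3: 2·(11+4) − 1 = 29 → (11,4,29)
replace slot 2: 2·(11+29) − 4 = 76 → (11,76,29)

11,76,29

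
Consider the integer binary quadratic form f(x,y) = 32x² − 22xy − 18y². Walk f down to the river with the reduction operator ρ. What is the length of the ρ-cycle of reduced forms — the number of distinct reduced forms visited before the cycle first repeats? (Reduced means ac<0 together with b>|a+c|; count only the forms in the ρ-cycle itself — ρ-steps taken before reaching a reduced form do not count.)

D = 2788, ⌊√D⌋ = 52
descent: ρ → (-18,22,32)  [lands on river]
river: ρ → (32,42,-8)
river: ρ → (-8,38,42)
river: ρ → (42,46,-4)
river: ρ → (-4,50,18)
river: ρ → (18,22,-32)
river: ρ → (-32,42,8)
river: ρ → (8,38,-42)
river: ρ → (-42,46,4)
river: ρ → (4,50,-18)
ρ-cycle length = 10 (tail of 1 descent step not counted)

10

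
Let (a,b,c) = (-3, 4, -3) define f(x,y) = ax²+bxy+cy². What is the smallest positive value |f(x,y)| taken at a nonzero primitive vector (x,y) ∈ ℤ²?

translate: b→2 (≡-4 mod 6), so (3,-4,3)→(3,2,2)
flip: (3,2,2)→(2,-2,3)
translate: b→2 (≡-2 mod 4), so (2,-2,3)→(2,2,3)
reduced (well bottom): (2,2,3) with a≤c, −a<b≤a
well minimum |f| = |-2| = 2 (negative-definite)

2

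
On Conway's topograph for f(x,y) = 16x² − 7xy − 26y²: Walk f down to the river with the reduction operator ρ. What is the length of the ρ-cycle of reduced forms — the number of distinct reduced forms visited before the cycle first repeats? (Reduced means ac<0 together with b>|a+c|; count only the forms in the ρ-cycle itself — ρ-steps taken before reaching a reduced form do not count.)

D = 1713, ⌊√D⌋ = 41
descent: ρ → (-26,7,16)
descent: ρ → (16,25,-17)  [lands on river]
river: ρ → (-17,9,24)
river: ρ → (24,39,-2)
river: ρ → (-2,41,4)
river: ρ → (4,39,-12)
river: ρ → (-12,33,13)
river: ρ → (13,19,-26)
river: ρ → (-26,33,6)
river: ρ → (6,39,-8)
river: ρ → (-8,41,1)
river: ρ → (1,41,-8)
river: ρ → (-8,39,6)
river: ρ → (6,33,-26)
river: ρ → (-26,19,13)
river: ρ → (13,33,-12)
river: ρ → (-12,39,4)
river: ρ → (4,41,-2)
river: ρ → (-2,39,24)
river: ρ → (24,9,-17)
river: ρ → (-17,25,16)
river: ρ → (16,39,-3)
river: ρ → (-3,39,16)
ρ-cycle length = 22 (tail of 2 descent steps not counted)

22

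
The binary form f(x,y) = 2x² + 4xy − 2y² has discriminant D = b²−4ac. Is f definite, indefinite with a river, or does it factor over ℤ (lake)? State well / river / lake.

D = b²−4ac = 4² − 4·2·(-2) = 32
D > 0 non-square ⇒ indefinite ⇒ periodic river

river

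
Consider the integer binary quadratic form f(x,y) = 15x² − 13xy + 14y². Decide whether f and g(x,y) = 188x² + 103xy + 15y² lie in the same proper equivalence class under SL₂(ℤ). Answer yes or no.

D₁ = -671, D₂ = -671
f: flip: (15,-13,14)→(14,13,15)
f: reduced (well bottom): (14,13,15) with a≤c, −a<b≤a
g: flip: (188,103,15)→(15,-103,188)
g: translate: b→-13 (≡-103 mod 30), so (15,-103,188)→(15,-13,14)
g: flip: (15,-13,14)→(14,13,15)
g: reduced (well bottom): (14,13,15) with a≤c, −a<b≤a
reduced forms (14, 13, 15) vs (14, 13, 15) ⇒ equivalent

yes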